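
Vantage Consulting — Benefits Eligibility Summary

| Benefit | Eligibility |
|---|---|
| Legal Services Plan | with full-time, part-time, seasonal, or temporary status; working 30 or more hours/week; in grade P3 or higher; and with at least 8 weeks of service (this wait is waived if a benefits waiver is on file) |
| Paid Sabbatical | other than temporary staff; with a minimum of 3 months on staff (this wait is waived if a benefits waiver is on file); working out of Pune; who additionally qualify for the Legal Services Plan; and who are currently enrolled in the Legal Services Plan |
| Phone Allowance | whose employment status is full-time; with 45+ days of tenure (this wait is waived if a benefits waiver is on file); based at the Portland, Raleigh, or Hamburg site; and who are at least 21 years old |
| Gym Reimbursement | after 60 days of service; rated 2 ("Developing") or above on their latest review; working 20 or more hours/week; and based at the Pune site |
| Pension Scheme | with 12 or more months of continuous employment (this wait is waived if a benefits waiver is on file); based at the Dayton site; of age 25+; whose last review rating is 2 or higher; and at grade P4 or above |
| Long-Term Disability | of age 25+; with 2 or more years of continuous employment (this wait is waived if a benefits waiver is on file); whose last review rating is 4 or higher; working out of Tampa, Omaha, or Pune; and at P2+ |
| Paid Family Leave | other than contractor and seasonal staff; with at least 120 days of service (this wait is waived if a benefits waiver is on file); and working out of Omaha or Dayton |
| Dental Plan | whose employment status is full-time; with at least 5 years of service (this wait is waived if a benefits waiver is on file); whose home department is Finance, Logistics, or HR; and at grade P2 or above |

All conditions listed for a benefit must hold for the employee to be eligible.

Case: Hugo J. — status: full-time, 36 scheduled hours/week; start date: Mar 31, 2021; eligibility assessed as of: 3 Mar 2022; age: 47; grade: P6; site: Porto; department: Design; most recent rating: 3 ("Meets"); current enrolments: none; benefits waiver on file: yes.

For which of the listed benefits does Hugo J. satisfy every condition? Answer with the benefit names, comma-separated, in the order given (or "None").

Service from Mar 31, 2021 to 3 Mar 2022: 337 days.
Legal Services Plan — status full-time ✓; 36 hrs/wk ≥ 30 ✓; grade P6 ≥ P3 ✓; benefits waiver on file ✓ → eligible.
Paid Sabbatical — status full-time ✓ (not excluded); benefits waiver on file ✓; site Porto ✗ (not Pune) → not eligible.
Phone Allowance — status full-time ✓; benefits waiver on file ✓; site Porto ✗ (not Portland, Raleigh, or Hamburg) → not eligible.
Gym Reimbursement — service 337 days ≥ 60 days ✓; rating 3 ≥ 2 ✓; 36 hrs/wk ≥ 20 ✓; site Porto ✗ (not Pune) → not eligible.
Pension Scheme — benefits waiver on file ✓; site Porto ✗ (not Dayton) → not eligible.
Long-Term Disability — age 47 ≥ 25 ✓; benefits waiver on file ✓; rating 3 < 4 ✗ → not eligible.
Paid Family Leave — status full-time ✓ (not excluded); benefits waiver on file ✓; site Porto ✗ (not Omaha or Dayton) → not eligible.
Dental Plan — status full-time ✓; benefits waiver on file ✓; dept Design ✗ → not eligible.

Legal Services Plan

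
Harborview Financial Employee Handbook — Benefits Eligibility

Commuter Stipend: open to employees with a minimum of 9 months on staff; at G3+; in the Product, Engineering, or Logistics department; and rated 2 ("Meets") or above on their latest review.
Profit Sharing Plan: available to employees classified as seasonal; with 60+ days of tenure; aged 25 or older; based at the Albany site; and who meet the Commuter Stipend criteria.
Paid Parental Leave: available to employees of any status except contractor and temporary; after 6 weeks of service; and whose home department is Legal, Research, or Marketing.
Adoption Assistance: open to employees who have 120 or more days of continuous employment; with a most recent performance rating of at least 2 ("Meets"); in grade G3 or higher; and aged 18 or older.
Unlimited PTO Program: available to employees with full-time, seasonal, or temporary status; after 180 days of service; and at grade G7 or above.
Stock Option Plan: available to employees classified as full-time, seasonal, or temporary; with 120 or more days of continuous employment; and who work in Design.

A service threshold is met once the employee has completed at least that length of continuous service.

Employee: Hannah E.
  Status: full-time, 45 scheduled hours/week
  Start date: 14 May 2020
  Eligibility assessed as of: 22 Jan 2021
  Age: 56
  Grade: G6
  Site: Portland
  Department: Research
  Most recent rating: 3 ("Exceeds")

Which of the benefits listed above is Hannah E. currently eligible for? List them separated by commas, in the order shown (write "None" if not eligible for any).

Paid Parental Leave, Adoption Assistance

Service from 14 May 2020 to 22 Jan 2021: 253 days.
Commuter Stipend — service 253 days < 9 months (≈270 days) ✗ → not eligible.
Profit Sharing Plan — status full-time ✗ (requires seasonal) → not eligible.
Paid Parental Leave — status full-time ✓ (not excluded); service 253 days ≥ 6 weeks (≈42 days) ✓; dept Research ✓ → eligible.
Adoption Assistance — service 253 days ≥ 120 days ✓; rating 3 ≥ 2 ✓; grade G6 ≥ G3 ✓; age 56 ≥ 18 ✓ → eligible.
Unlimited PTO Program — status full-time ✓; service 253 days ≥ 180 days ✓; grade G6 < G7 ✗ → not eligible.
Stock Option Plan — status full-time ✓; service 253 days ≥ 120 days ✓; dept Research ✗ → not eligible.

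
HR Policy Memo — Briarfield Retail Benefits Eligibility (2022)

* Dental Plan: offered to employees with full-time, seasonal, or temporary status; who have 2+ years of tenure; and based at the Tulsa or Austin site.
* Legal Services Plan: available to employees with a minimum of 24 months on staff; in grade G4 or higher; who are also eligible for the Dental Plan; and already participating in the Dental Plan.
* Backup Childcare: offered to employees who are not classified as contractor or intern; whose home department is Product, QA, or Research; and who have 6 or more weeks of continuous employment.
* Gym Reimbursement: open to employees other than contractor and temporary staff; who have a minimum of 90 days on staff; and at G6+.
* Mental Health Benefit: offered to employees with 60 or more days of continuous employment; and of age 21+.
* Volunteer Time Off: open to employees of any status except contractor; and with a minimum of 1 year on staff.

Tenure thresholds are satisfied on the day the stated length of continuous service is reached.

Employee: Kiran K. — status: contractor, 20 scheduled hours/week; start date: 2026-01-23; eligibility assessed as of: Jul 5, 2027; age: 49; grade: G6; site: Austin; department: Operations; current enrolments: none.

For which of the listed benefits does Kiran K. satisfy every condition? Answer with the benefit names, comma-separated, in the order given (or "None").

Service from 2026-01-23 to Jul 5, 2027: 528 days.
Dental Plan — status contractor ✗ (requires full-time, seasonal, or temporary) → not eligible.
Legal Services Plan — service 528 days < 24 months (≈720 days) ✗ → not eligible.
Backup Childcare — status contractor ✗ (excluded) → not eligible.
Gym Reimbursement — status contractor ✗ (excluded) → not eligible.
Mental Health Benefit — service 528 days ≥ 60 days ✓; age 49 ≥ 21 ✓ → eligible.
Volunteer Time Off — status contractor ✗ (excluded) → not eligible.

Mental Health Benefit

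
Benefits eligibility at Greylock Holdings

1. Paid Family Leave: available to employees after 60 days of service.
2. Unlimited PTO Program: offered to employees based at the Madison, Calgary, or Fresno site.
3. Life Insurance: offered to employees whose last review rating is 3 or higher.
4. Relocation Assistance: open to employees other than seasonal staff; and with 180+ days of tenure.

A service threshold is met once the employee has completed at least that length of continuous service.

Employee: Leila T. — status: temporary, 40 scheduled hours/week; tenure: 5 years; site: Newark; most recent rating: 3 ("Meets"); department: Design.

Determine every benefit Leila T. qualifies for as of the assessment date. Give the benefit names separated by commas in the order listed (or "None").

Paid Family Leave — service 5 years ≥ 60 days ✓ → eligible.
Unlimited PTO Program — site Newark ✗ (not Madison, Calgary, or Fresno) → not eligible.
Life Insurance — rating 3 ≥ 3 ✓ → eligible.
Relocation Assistance — status temporary ✓ (not excluded); service 5 years ≥ 180 days ✓ → eligible.

Paid Family Leave, Life Insurance, Relocation Assistance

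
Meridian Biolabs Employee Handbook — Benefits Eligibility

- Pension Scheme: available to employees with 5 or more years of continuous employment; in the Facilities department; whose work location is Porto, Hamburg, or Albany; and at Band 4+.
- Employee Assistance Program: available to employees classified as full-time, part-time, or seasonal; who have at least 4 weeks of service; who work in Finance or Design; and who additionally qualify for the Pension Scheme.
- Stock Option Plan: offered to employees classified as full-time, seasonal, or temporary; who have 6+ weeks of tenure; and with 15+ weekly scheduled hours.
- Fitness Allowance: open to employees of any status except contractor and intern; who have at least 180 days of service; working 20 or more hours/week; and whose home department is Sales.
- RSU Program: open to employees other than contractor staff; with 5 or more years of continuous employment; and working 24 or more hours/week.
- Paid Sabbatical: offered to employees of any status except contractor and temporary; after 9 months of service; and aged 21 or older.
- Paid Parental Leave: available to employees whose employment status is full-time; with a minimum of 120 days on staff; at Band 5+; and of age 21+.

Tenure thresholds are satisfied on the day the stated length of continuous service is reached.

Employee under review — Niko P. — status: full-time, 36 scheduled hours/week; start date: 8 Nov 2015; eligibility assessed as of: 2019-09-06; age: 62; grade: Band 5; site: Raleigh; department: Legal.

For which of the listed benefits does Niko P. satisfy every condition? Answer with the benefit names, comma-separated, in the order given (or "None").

Service from 8 Nov 2015 to 2019-09-06: 1398 days.
Pension Scheme — service 1398 days < 5 years (≈1825 days) ✗ → not eligible.
Employee Assistance Program — status full-time ✓; service 1398 days ≥ 4 weeks (≈28 days) ✓; dept Legal ✗ → not eligible.
Stock Option Plan — status full-time ✓; service 1398 days ≥ 6 weeks (≈42 days) ✓; 36 hrs/wk ≥ 15 ✓ → eligible.
Fitness Allowance — status full-time ✓ (not excluded); service 1398 days ≥ 180 days ✓; 36 hrs/wk ≥ 20 ✓; dept Legal ✗ → not eligible.
RSU Program — status full-time ✓ (not excluded); service 1398 days < 5 years (≈1825 days) ✗ → not eligible.
Paid Sabbatical — status full-time ✓ (not excluded); service 1398 days ≥ 9 months (≈270 days) ✓; age 62 ≥ 21 ✓ → eligible.
Paid Parental Leave — status full-time ✓; service 1398 days ≥ 120 days ✓; grade Band 5 ≥ Band 5 ✓; age 62 ≥ 21 ✓ → eligible.

Stock Option Plan, Paid Sabbatical, Paid Parental Leave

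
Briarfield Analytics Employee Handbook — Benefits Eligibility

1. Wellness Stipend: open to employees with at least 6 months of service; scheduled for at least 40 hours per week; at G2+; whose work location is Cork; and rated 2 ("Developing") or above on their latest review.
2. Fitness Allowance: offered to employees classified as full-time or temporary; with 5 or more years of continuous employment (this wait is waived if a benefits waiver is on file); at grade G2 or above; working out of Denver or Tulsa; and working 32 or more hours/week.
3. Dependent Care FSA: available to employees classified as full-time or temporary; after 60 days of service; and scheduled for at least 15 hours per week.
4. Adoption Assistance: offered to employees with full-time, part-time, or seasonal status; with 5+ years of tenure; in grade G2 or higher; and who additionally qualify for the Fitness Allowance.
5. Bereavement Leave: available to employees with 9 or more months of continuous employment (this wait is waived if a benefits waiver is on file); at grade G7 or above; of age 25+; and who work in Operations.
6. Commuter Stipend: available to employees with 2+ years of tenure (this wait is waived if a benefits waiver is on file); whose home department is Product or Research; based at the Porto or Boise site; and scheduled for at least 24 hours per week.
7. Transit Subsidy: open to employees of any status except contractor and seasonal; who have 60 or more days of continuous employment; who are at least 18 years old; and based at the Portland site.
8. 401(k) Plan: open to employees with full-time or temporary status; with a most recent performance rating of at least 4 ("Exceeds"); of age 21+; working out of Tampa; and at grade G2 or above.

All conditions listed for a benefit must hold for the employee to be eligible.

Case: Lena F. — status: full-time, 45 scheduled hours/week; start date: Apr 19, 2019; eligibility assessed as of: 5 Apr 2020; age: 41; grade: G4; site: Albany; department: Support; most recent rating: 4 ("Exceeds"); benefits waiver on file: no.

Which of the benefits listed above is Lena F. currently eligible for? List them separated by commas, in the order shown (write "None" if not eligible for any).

Dependent Care FSA

Service from Apr 19, 2019 to 5 Apr 2020: 352 days.
Wellness Stipend — service 352 days ≥ 6 months (≈180 days) ✓; 45 hrs/wk ≥ 40 ✓; grade G4 ≥ G2 ✓; site Albany ✗ (not Cork) → not eligible.
Fitness Allowance — status full-time ✓; no waiver, service 352 days < 5 years (≈1825 days) ✗ → not eligible.
Dependent Care FSA — status full-time ✓; service 352 days ≥ 60 days ✓; 45 hrs/wk ≥ 15 ✓ → eligible.
Adoption Assistance — status full-time ✓; service 352 days < 5 years (≈1825 days) ✗ → not eligible.
Bereavement Leave — no waiver, service 352 days ≥ 9 months (≈270 days) ✓; grade G4 < G7 ✗ → not eligible.
Commuter Stipend — no waiver, service 352 days < 2 years (≈730 days) ✗ → not eligible.
Transit Subsidy — status full-time ✓ (not excluded); service 352 days ≥ 60 days ✓; age 41 ≥ 18 ✓; site Albany ✗ (not Portland) → not eligible.
401(k) Plan — status full-time ✓; rating 4 ≥ 4 ✓; age 41 ≥ 21 ✓; site Albany ✗ (not Tampa) → not eligible.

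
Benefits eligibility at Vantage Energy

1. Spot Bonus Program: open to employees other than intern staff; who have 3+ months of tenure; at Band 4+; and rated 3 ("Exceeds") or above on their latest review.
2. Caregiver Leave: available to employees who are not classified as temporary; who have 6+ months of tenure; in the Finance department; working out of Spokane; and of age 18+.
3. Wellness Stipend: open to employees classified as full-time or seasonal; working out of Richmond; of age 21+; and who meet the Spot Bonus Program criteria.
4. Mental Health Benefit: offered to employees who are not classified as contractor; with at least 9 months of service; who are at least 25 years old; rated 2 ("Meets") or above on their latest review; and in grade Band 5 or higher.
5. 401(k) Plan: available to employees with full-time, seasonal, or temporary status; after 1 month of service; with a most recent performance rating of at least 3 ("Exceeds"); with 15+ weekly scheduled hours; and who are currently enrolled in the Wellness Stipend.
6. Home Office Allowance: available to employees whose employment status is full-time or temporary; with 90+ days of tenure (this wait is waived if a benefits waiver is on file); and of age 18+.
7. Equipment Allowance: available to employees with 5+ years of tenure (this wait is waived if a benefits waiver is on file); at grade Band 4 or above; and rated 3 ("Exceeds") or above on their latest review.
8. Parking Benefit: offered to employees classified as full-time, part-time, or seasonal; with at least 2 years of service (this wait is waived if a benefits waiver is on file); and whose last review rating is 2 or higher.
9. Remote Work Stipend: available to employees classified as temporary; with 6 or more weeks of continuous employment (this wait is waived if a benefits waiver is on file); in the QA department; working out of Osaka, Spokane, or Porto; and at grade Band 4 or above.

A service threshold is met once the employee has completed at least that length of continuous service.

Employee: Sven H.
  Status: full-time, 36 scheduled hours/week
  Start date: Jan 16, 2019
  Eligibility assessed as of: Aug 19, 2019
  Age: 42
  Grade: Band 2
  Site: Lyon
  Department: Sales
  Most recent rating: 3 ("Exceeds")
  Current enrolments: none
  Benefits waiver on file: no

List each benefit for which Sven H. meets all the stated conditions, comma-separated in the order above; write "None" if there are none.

Home Office Allowance

Service from Jan 16, 2019 to Aug 19, 2019: 215 days.
Spot Bonus Program — status full-time ✓ (not excluded); service 215 days ≥ 3 months (≈90 days) ✓; grade Band 2 < Band 4 ✗ → not eligible.
Caregiver Leave — status full-time ✓ (not excluded); service 215 days ≥ 6 months (≈180 days) ✓; dept Sales ✗ → not eligible.
Wellness Stipend — status full-time ✓; site Lyon ✗ (not Richmond) → not eligible.
Mental Health Benefit — status full-time ✓ (not excluded); service 215 days < 9 months (≈270 days) ✗ → not eligible.
401(k) Plan — status full-time ✓; service 215 days ≥ 1 month (≈30 days) ✓; rating 3 ≥ 3 ✓; 36 hrs/wk ≥ 15 ✓; not enrolled in Wellness Stipend ✗ → not eligible.
Home Office Allowance — status full-time ✓; no waiver, service 215 days ≥ 90 days ✓; age 42 ≥ 18 ✓ → eligible.
Equipment Allowance — no waiver, service 215 days < 5 years (≈1825 days) ✗ → not eligible.
Parking Benefit — status full-time ✓; no waiver, service 215 days < 2 years (≈730 days) ✗ → not eligible.
Remote Work Stipend — status full-time ✗ (requires temporary) → not eligible.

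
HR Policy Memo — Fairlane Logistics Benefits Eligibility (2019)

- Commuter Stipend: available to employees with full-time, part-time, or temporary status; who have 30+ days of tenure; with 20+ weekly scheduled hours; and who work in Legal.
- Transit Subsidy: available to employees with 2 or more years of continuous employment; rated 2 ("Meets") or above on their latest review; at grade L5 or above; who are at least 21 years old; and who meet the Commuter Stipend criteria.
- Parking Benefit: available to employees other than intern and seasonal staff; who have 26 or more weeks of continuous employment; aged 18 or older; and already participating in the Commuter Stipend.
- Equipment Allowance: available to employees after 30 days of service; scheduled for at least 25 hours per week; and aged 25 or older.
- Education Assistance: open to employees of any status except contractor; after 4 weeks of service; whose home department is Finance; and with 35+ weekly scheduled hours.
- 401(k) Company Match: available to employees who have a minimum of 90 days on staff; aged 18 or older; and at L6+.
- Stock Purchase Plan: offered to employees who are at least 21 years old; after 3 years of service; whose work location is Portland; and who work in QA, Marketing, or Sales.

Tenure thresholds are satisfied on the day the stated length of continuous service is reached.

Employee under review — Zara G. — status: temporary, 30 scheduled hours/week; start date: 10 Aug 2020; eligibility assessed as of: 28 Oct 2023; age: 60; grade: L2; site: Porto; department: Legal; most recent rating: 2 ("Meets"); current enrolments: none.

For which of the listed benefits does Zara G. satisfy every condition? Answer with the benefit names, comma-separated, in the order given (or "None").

Service from 10 Aug 2020 to 28 Oct 2023: 1174 days.
Commuter Stipend — status temporary ✓; service 1174 days ≥ 30 days ✓; 30 hrs/wk ≥ 20 ✓; dept Legal ✓ → eligible.
Transit Subsidy — service 1174 days ≥ 2 years (≈730 days) ✓; rating 2 ≥ 2 ✓; grade L2 < L5 ✗ → not eligible.
Parking Benefit — status temporary ✓ (not excluded); service 1174 days ≥ 26 weeks (≈182 days) ✓; age 60 ≥ 18 ✓; not enrolled in Commuter Stipend ✗ → not eligible.
Equipment Allowance — service 1174 days ≥ 30 days ✓; 30 hrs/wk ≥ 25 ✓; age 60 ≥ 25 ✓ → eligible.
Education Assistance — status temporary ✓ (not excluded); service 1174 days ≥ 4 weeks (≈28 days) ✓; dept Legal ✗ → not eligible.
401(k) Company Match — service 1174 days ≥ 90 days ✓; age 60 ≥ 18 ✓; grade L2 < L6 ✗ → not eligible.
Stock Purchase Plan — age 60 ≥ 21 ✓; service 1174 days ≥ 3 years (≈1095 days) ✓; site Porto ✗ (not Portland) → not eligible.

Commuter Stipend, Equipment Allowance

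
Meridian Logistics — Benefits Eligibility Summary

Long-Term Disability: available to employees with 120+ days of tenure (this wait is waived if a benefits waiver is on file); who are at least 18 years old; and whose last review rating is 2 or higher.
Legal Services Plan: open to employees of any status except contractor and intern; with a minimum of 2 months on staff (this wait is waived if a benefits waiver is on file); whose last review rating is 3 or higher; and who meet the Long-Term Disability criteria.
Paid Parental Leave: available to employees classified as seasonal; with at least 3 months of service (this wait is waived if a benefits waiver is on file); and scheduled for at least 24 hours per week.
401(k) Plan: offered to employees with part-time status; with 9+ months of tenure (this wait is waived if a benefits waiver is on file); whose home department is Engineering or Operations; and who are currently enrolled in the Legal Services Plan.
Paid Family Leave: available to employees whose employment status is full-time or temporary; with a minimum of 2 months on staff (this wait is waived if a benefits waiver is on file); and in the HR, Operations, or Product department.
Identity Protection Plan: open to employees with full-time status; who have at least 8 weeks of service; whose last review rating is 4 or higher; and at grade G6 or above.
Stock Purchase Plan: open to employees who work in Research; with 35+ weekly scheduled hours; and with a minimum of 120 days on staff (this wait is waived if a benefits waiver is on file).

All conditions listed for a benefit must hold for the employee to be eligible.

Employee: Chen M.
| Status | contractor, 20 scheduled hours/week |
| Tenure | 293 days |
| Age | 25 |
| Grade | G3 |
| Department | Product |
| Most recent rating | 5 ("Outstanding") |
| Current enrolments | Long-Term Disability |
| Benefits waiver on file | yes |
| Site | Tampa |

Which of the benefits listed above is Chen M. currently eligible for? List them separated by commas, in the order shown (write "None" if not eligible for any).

Long-Term Disability — benefits waiver on file ✓; age 25 ≥ 18 ✓; rating 5 ≥ 2 ✓ → eligible.
Legal Services Plan — status contractor ✗ (excluded) → not eligible.
Paid Parental Leave — status contractor ✗ (requires seasonal) → not eligible.
401(k) Plan — status contractor ✗ (requires part-time) → not eligible.
Paid Family Leave — status contractor ✗ (requires full-time or temporary) → not eligible.
Identity Protection Plan — status contractor ✗ (requires full-time) → not eligible.
Stock Purchase Plan — dept Product ✗ → not eligible.

Long-Term Disability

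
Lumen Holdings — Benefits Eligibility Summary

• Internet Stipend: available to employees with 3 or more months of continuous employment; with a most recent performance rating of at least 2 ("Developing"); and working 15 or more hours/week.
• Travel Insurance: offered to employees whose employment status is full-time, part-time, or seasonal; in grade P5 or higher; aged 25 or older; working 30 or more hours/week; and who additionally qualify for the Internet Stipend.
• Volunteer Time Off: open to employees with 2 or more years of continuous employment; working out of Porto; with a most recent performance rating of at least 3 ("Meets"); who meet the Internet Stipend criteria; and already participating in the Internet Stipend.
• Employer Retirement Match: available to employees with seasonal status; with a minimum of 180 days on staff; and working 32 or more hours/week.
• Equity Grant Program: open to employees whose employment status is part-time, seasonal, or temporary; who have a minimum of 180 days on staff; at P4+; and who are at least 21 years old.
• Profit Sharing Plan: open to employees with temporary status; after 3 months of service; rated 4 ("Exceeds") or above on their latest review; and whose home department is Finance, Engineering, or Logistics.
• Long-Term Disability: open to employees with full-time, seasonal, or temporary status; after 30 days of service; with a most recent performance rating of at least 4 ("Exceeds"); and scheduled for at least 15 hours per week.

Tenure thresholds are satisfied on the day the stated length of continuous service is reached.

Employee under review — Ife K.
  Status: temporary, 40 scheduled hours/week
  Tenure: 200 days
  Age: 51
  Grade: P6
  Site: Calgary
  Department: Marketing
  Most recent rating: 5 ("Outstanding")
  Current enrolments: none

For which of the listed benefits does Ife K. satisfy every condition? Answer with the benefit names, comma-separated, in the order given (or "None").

Internet Stipend — service 200 days ≥ 3 months (≈90 days) ✓; rating 5 ≥ 2 ✓; 40 hrs/wk ≥ 15 ✓ → eligible.
Travel Insurance — status temporary ✗ (requires full-time, part-time, or seasonal) → not eligible.
Volunteer Time Off — service 200 days < 2 years (≈730 days) ✗ → not eligible.
Employer Retirement Match — status temporary ✗ (requires seasonal) → not eligible.
Equity Grant Program — status temporary ✓; service 200 days ≥ 180 days ✓; grade P6 ≥ P4 ✓; age 51 ≥ 21 ✓ → eligible.
Profit Sharing Plan — status temporary ✓; service 200 days ≥ 3 months (≈90 days) ✓; rating 5 ≥ 4 ✓; dept Marketing ✗ → not eligible.
Long-Term Disability — status temporary ✓; service 200 days ≥ 30 days ✓; rating 5 ≥ 4 ✓; 40 hrs/wk ≥ 15 ✓ → eligible.

Internet Stipend, Equity Grant Program, Long-Term Disability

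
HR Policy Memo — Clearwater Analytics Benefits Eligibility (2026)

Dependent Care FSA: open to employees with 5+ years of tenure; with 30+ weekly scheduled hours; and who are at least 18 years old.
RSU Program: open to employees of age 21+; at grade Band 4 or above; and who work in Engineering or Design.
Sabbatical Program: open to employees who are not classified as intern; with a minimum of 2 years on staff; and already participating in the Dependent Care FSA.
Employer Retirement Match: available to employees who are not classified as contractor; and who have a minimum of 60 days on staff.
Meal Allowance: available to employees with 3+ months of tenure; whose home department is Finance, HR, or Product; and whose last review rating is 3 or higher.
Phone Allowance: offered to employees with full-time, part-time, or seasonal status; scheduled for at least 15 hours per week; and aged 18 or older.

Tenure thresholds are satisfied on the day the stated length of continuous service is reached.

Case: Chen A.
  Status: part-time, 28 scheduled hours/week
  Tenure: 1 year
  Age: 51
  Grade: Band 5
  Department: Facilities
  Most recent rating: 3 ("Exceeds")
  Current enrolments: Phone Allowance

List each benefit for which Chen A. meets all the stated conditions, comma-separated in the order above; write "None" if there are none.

Dependent Care FSA — service 1 year < 5 years ✗ → not eligible.
RSU Program — age 51 ≥ 21 ✓; grade Band 5 ≥ Band 4 ✓; dept Facilities ✗ → not eligible.
Sabbatical Program — status part-time ✓ (not excluded); service 1 year < 2 years ✗ → not eligible.
Employer Retirement Match — status part-time ✓ (not excluded); service 1 year ≥ 60 days ✓ → eligible.
Meal Allowance — service 1 year ≥ 3 months (≈90 days) ✓; dept Facilities ✗ → not eligible.
Phone Allowance — status part-time ✓; 28 hrs/wk ≥ 15 ✓; age 51 ≥ 18 ✓ → eligible.

Employer Retirement Match, Phone Allowance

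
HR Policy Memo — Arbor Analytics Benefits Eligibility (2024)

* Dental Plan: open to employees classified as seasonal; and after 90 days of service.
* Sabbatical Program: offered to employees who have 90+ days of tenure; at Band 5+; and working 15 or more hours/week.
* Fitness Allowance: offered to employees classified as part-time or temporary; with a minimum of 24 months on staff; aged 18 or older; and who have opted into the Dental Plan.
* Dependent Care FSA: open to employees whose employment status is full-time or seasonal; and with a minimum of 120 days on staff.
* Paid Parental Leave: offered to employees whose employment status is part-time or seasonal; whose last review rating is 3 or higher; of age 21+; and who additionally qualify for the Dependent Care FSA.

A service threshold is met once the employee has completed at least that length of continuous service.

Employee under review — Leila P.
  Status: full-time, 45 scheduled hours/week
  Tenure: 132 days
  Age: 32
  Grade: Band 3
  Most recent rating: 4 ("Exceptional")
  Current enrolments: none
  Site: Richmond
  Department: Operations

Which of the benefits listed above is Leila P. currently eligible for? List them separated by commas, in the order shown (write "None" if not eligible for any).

Dental Plan — status full-time ✗ (requires seasonal) → not eligible.
Sabbatical Program — service 132 days ≥ 90 days ✓; grade Band 3 < Band 5 ✗ → not eligible.
Fitness Allowance — status full-time ✗ (requires part-time or temporary) → not eligible.
Dependent Care FSA — status full-time ✓; service 132 days ≥ 120 days ✓ → eligible.
Paid Parental Leave — status full-time ✗ (requires part-time or seasonal) → not eligible.

Dependent Care FSA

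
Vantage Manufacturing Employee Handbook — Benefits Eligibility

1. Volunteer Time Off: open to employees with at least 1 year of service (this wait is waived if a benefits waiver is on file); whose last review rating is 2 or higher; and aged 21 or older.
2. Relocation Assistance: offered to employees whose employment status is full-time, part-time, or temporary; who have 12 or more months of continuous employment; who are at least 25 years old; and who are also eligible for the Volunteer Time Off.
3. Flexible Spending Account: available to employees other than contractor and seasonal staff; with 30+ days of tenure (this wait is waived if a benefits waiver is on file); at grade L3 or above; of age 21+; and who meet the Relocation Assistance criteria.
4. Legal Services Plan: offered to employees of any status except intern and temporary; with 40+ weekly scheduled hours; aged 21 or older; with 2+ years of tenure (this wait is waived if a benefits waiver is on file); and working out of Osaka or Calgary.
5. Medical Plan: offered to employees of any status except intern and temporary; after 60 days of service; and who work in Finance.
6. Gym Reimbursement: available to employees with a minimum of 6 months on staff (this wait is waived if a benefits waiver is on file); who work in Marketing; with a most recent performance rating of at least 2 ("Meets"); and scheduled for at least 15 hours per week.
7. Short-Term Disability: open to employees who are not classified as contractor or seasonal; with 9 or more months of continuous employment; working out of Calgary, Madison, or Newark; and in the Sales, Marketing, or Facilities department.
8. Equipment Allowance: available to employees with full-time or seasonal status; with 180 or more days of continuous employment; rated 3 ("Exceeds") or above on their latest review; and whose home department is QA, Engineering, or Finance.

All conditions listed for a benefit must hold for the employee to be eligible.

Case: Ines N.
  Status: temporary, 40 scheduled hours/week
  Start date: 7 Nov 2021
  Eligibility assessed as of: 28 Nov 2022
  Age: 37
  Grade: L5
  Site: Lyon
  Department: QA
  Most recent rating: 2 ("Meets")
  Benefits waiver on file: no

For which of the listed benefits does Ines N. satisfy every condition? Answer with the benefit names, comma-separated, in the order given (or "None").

Volunteer Time Off, Relocation Assistance, Flexible Spending Account

Service from 7 Nov 2021 to 28 Nov 2022: 386 days.
Volunteer Time Off — no waiver, service 386 days ≥ 1 year (≈365 days) ✓; rating 2 ≥ 2 ✓; age 37 ≥ 21 ✓ → eligible.
Relocation Assistance — status temporary ✓; service 386 days ≥ 12 months (≈360 days) ✓; age 37 ≥ 25 ✓; eligible for Volunteer Time Off ✓ → eligible.
Flexible Spending Account — status temporary ✓ (not excluded); no waiver, service 386 days ≥ 30 days ✓; grade L5 ≥ L3 ✓; age 37 ≥ 21 ✓; eligible for Relocation Assistance ✓ → eligible.
Legal Services Plan — status temporary ✗ (excluded) → not eligible.
Medical Plan — status temporary ✗ (excluded) → not eligible.
Gym Reimbursement — no waiver, service 386 days ≥ 6 months (≈180 days) ✓; dept QA ✗ → not eligible.
Short-Term Disability — status temporary ✓ (not excluded); service 386 days ≥ 9 months (≈270 days) ✓; site Lyon ✗ (not Calgary, Madison, or Newark) → not eligible.
Equipment Allowance — status temporary ✗ (requires full-time or seasonal) → not eligible.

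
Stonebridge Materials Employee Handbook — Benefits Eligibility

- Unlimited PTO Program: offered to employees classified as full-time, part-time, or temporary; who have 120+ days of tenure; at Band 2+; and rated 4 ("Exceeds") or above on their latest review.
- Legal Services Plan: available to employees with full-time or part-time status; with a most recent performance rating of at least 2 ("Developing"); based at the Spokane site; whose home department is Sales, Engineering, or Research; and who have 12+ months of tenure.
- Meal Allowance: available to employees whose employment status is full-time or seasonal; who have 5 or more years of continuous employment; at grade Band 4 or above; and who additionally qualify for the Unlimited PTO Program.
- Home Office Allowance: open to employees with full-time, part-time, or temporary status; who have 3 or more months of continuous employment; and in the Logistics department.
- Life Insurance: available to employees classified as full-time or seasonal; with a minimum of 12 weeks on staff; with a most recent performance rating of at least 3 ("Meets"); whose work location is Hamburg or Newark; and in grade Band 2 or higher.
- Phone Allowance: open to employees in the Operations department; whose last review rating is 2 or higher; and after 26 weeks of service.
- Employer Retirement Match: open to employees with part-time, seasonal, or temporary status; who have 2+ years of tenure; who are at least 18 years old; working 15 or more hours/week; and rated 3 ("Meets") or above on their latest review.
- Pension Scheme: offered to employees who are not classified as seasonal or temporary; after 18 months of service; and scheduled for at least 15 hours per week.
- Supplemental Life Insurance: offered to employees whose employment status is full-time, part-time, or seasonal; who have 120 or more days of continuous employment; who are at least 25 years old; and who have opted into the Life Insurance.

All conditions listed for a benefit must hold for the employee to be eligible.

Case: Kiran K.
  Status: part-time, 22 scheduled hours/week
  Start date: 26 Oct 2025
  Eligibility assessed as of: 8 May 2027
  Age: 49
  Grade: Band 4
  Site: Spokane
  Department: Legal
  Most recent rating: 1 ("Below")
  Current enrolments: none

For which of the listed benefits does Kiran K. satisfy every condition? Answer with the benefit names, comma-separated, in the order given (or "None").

Service from 26 Oct 2025 to 8 May 2027: 559 days.
Unlimited PTO Program — status part-time ✓; service 559 days ≥ 120 days ✓; grade Band 4 ≥ Band 2 ✓; rating 1 < 4 ✗ → not eligible.
Legal Services Plan — status part-time ✓; rating 1 < 2 ✗ → not eligible.
Meal Allowance — status part-time ✗ (requires full-time or seasonal) → not eligible.
Home Office Allowance — status part-time ✓; service 559 days ≥ 3 months (≈90 days) ✓; dept Legal ✗ → not eligible.
Life Insurance — status part-time ✗ (requires full-time or seasonal) → not eligible.
Phone Allowance — dept Legal ✗ → not eligible.
Employer Retirement Match — status part-time ✓; service 559 days < 2 years (≈730 days) ✗ → not eligible.
Pension Scheme — status part-time ✓ (not excluded); service 559 days ≥ 18 months (≈540 days) ✓; 22 hrs/wk ≥ 15 ✓ → eligible.
Supplemental Life Insurance — status part-time ✓; service 559 days ≥ 120 days ✓; age 49 ≥ 25 ✓; not enrolled in Life Insurance ✗ → not eligible.

Pension Scheme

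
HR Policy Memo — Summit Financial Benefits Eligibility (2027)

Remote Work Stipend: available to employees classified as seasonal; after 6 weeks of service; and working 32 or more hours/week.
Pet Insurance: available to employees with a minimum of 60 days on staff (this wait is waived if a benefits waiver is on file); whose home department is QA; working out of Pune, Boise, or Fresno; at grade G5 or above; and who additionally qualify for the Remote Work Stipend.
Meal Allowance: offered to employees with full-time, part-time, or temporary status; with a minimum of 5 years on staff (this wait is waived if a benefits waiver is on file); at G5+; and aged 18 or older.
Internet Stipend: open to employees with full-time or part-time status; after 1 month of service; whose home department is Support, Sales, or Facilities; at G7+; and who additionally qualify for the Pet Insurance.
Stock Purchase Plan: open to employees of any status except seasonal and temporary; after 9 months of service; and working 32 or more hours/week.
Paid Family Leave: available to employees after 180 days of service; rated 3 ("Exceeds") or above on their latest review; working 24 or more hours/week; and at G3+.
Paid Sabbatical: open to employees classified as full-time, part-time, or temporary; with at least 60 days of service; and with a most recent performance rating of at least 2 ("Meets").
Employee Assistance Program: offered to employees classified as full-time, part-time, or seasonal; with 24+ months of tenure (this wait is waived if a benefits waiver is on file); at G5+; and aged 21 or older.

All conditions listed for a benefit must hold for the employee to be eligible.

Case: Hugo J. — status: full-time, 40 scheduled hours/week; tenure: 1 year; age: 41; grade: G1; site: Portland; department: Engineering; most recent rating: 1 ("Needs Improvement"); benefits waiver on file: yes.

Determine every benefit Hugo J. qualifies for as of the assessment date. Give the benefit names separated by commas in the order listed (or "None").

Remote Work Stipend — status full-time ✗ (requires seasonal) → not eligible.
Pet Insurance — benefits waiver on file ✓; dept Engineering ✗ → not eligible.
Meal Allowance — status full-time ✓; benefits waiver on file ✓; grade G1 < G5 ✗ → not eligible.
Internet Stipend — status full-time ✓; service 1 year ≥ 1 month (≈30 days) ✓; dept Engineering ✗ → not eligible.
Stock Purchase Plan — status full-time ✓ (not excluded); service 1 year ≥ 9 months (≈270 days) ✓; 40 hrs/wk ≥ 32 ✓ → eligible.
Paid Family Leave — service 1 year ≥ 180 days ✓; rating 1 < 3 ✗ → not eligible.
Paid Sabbatical — status full-time ✓; service 1 year ≥ 60 days ✓; rating 1 < 2 ✗ → not eligible.
Employee Assistance Program — status full-time ✓; benefits waiver on file ✓; grade G1 < G5 ✗ → not eligible.

Stock Purchase Plan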